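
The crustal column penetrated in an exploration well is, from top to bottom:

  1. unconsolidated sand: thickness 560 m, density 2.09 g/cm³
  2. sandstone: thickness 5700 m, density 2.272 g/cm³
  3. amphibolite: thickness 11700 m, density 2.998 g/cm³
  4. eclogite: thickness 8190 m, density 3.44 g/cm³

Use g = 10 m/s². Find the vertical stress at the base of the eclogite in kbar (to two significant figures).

7.7 kbar

unconsolidated sand: 2090 kg/m³ × 10 m/s² × 560 m = 1.170×10^7 Pa = 0.1170 kbar
sandstone: 2272 kg/m³ × 10 m/s² × 5700 m = 1.295×10^8 Pa = 1.295 kbar
amphibolite: 2998 kg/m³ × 10 m/s² × 11700 m = 3.508×10^8 Pa = 3.508 kbar
eclogite: 3440 kg/m³ × 10 m/s² × 8190 m = 2.817×10^8 Pa = 2.817 kbar
Total = 0.1170 + 1.295 + 3.508 + 2.817 = 7.7371 kbar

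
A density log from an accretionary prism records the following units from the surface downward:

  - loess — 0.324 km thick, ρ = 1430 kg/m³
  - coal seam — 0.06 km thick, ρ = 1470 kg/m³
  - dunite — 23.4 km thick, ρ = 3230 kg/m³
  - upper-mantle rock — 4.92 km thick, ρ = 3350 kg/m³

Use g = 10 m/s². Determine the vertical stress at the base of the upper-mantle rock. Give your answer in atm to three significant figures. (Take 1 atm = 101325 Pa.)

loess: 1430 kg/m³ × 10 m/s² × 324 m = 4.633×10^6 Pa = 45.73 atm
coal seam: 1470 kg/m³ × 10 m/s² × 60 m = 8.820×10^5 Pa = 8.705 atm
dunite: 3230 kg/m³ × 10 m/s² × 23400 m = 7.558×10^8 Pa = 7459 atm
upper-mantle rock: 3350 kg/m³ × 10 m/s² × 4920 m = 1.648×10^8 Pa = 1627 atm
Total = 45.73 + 8.705 + 7459 + 1627 = 9140.4 atm

9140 atm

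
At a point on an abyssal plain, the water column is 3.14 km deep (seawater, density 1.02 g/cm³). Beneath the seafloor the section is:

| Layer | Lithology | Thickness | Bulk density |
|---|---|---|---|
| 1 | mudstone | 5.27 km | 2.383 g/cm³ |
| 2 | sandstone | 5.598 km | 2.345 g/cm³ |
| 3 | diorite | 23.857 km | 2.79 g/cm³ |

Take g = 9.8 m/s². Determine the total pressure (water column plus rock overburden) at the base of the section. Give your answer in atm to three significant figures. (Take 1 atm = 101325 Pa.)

9230 atm

seawater: 1020 kg/m³ × 9.8 m/s² × 3140 m = 3.139×10^7 Pa = 309.8 atm
mudstone: 2383 kg/m³ × 9.8 m/s² × 5270 m = 1.231×10^8 Pa = 1215 atm
sandstone: 2345 kg/m³ × 9.8 m/s² × 5598 m = 1.286×10^8 Pa = 1270 atm
diorite: 2790 kg/m³ × 9.8 m/s² × 23857 m = 6.523×10^8 Pa = 6438 atm
Total = 309.8 + 1215 + 1270 + 6438 = 9231.7 atm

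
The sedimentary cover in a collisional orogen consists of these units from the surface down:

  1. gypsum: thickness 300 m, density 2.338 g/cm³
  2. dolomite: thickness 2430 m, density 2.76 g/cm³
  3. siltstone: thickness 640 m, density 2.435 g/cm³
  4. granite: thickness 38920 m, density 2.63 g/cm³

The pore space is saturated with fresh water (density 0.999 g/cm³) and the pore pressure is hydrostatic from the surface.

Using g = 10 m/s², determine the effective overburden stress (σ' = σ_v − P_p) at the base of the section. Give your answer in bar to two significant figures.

Overburden (lithostatic) stress σ_v:
gypsum: 2338 kg/m³ × 10 m/s² × 300 m = 7.014×10^6 Pa = 7.014 MPa
dolomite: 2760 kg/m³ × 10 m/s² × 2430 m = 6.707×10^7 Pa = 67.07 MPa
siltstone: 2435 kg/m³ × 10 m/s² × 640 m = 1.558×10^7 Pa = 15.58 MPa
granite: 2630 kg/m³ × 10 m/s² × 38920 m = 1.024×10^9 Pa = 1024 MPa
Total = 7.014 + 67.07 + 15.58 + 1024 = 1113.3 MPa
Pore pressure P_p = 999 kg/m³ × 10 m/s² × 42290 m = 4.225×10^8 Pa = 422.5 MPa
Effective stress σ' = σ_v − P_p = 1113 − 422.5 = 690.78 MPa = 6907.8 bar

6900 bar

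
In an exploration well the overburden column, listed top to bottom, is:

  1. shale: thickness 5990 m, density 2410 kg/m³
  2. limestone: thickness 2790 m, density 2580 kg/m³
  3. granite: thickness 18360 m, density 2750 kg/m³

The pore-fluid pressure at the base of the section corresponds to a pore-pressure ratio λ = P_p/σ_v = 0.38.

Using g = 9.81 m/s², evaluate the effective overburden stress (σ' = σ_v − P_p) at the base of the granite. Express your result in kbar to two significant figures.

Overburden (lithostatic) stress σ_v:
shale: 2410 kg/m³ × 9.81 m/s² × 5990 m = 1.416×10^8 Pa = 141.6 MPa
limestone: 2580 kg/m³ × 9.81 m/s² × 2790 m = 7.061×10^7 Pa = 70.61 MPa
granite: 2750 kg/m³ × 9.81 m/s² × 18360 m = 4.953×10^8 Pa = 495.3 MPa
Total = 141.6 + 70.61 + 495.3 = 707.54 MPa
Pore pressure P_p = λ·σ_v = 0.38 × 707.5 MPa = 268.9 MPa
Effective stress σ' = σ_v − P_p = 707.5 − 268.9 = 438.67 MPa = 4.3867 kbar

4.4 kbar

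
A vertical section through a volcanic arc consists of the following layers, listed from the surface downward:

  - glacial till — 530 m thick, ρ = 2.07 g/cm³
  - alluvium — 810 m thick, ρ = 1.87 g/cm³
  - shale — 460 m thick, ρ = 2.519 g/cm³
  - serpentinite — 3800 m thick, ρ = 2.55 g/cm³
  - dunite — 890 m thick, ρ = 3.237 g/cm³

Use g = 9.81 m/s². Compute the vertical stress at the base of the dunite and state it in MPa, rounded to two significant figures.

160 MPa

glacial till: 2070 kg/m³ × 9.81 m/s² × 530 m = 1.076×10^7 Pa = 10.76 MPa
alluvium: 1870 kg/m³ × 9.81 m/s² × 810 m = 1.486×10^7 Pa = 14.86 MPa
shale: 2519 kg/m³ × 9.81 m/s² × 460 m = 1.137×10^7 Pa = 11.37 MPa
serpentinite: 2550 kg/m³ × 9.81 m/s² × 3800 m = 9.506×10^7 Pa = 95.06 MPa
dunite: 3237 kg/m³ × 9.81 m/s² × 890 m = 2.826×10^7 Pa = 28.26 MPa
Total = 10.76 + 14.86 + 11.37 + 95.06 + 28.26 = 160.31 MPa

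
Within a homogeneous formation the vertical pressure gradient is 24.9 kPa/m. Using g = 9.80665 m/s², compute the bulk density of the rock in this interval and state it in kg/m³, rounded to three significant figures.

2540 kg/m³

ρ = (dP/dz)/g = 24.9 kPa/m / 9.80665 m/s² = 24900 Pa/m / 9.80665 m/s² = 2539.1 kg/m³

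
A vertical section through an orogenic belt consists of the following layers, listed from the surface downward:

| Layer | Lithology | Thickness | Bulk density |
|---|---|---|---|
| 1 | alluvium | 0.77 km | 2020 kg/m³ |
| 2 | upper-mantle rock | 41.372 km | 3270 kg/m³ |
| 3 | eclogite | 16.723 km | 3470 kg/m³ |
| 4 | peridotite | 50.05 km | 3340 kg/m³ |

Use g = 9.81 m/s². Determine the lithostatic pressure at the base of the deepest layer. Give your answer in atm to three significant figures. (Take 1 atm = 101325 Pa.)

35100 atm

alluvium: 2020 kg/m³ × 9.81 m/s² × 770 m = 1.526×10^7 Pa = 150.6 atm
upper-mantle rock: 3270 kg/m³ × 9.81 m/s² × 41372 m = 1.327×10^9 Pa = 13098 atm
eclogite: 3470 kg/m³ × 9.81 m/s² × 16723 m = 5.693×10^8 Pa = 5618 atm
peridotite: 3340 kg/m³ × 9.81 m/s² × 50050 m = 1.640×10^9 Pa = 16185 atm
Total = 150.6 + 13098 + 5618 + 16185 = 35051 atm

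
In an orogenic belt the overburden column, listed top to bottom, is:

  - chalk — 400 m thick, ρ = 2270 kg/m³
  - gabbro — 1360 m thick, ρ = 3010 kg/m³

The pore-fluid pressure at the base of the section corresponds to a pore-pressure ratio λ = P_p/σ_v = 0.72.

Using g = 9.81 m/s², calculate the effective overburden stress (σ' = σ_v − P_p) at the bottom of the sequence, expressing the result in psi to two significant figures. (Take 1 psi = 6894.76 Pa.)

Overburden (lithostatic) stress σ_v:
chalk: 2270 kg/m³ × 9.81 m/s² × 400 m = 8.907×10^6 Pa = 8.907 MPa
gabbro: 3010 kg/m³ × 9.81 m/s² × 1360 m = 4.016×10^7 Pa = 40.16 MPa
Total = 8.907 + 40.16 = 49.066 MPa
Pore pressure P_p = λ·σ_v = 0.72 × 49.07 MPa = 35.33 MPa
Effective stress σ' = σ_v − P_p = 49.07 − 35.33 = 13.738 MPa = 1992.6 psi

2000 psi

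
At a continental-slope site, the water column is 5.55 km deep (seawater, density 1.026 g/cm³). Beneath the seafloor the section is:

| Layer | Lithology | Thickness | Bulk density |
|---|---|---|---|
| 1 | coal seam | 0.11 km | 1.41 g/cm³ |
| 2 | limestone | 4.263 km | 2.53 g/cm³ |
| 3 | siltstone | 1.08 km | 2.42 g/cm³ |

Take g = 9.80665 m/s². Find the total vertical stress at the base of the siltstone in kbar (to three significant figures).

seawater: 1026 kg/m³ × 9.80665 m/s² × 5550 m = 5.584×10^7 Pa = 0.5584 kbar
coal seam: 1410 kg/m³ × 9.80665 m/s² × 110 m = 1.521×10^6 Pa = 0.01521 kbar
limestone: 2530 kg/m³ × 9.80665 m/s² × 4263 m = 1.058×10^8 Pa = 1.058 kbar
siltstone: 2420 kg/m³ × 9.80665 m/s² × 1080 m = 2.563×10^7 Pa = 0.2563 kbar
Total = 0.5584 + 0.01521 + 1.058 + 0.2563 = 1.8876 kbar

1.89 kbar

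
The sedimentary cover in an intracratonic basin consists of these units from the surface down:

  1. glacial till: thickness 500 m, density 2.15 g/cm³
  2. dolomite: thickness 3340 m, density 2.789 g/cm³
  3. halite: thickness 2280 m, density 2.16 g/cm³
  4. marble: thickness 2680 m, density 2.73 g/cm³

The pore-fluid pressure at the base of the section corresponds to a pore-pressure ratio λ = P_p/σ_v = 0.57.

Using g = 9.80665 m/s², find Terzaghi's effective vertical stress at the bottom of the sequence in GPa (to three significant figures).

0.0954 GPa

Overburden (lithostatic) stress σ_v:
glacial till: 2150 kg/m³ × 9.80665 m/s² × 500 m = 1.054×10^7 Pa = 10.54 MPa
dolomite: 2789 kg/m³ × 9.80665 m/s² × 3340 m = 9.135×10^7 Pa = 91.35 MPa
halite: 2160 kg/m³ × 9.80665 m/s² × 2280 m = 4.830×10^7 Pa = 48.30 MPa
marble: 2730 kg/m³ × 9.80665 m/s² × 2680 m = 7.175×10^7 Pa = 71.75 MPa
Total = 10.54 + 91.35 + 48.30 + 71.75 = 221.94 MPa
Pore pressure P_p = λ·σ_v = 0.57 × 221.9 MPa = 126.5 MPa
Effective stress σ' = σ_v − P_p = 221.9 − 126.5 = 95.434 MPa = 0.095434 GPa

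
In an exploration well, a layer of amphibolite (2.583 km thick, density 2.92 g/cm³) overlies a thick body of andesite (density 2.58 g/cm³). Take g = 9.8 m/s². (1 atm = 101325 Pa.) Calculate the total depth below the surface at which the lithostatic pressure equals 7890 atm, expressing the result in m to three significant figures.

Pressure at base of upper layers: 2920×9.8×2583 = 7.392×10^7 Pa = 729.5 atm
Remaining pressure to be supplied by andesite: 7.995×10^8 − 7.392×10^7 = 7.255×10^8 Pa
Additional depth in andesite = 7.255×10^8 Pa / (2580 kg/m³ × 9.8 m/s²) = 28696 m
Total depth = 2583 m + 28696 m = 31279 m

31300 m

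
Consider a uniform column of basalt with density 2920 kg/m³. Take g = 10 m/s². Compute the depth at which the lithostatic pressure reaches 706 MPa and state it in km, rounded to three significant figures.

24.2 km

h = P/(ρg) = 706 MPa / (2920 kg/m³ × 10 m/s²) = 7.060×10^8 Pa / 29200 Pa/m = 24178 m
= 24.178 km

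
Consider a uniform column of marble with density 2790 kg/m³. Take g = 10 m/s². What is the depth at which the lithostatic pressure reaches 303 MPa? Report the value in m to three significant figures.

10900 m

h = P/(ρg) = 303 MPa / (2790 kg/m³ × 10 m/s²) = 3.030×10^8 Pa / 27900 Pa/m = 10860 m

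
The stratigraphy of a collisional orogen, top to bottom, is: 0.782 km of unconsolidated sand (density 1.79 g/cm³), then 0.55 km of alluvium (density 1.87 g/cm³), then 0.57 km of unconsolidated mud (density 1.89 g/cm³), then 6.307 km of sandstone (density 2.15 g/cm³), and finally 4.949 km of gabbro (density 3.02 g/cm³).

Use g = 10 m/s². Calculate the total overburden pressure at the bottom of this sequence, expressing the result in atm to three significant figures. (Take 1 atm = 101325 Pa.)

3160 atm

unconsolidated sand: 1790 kg/m³ × 10 m/s² × 782 m = 1.400×10^7 Pa = 138.1 atm
alluvium: 1870 kg/m³ × 10 m/s² × 550 m = 1.028×10^7 Pa = 101.5 atm
unconsolidated mud: 1890 kg/m³ × 10 m/s² × 570 m = 1.077×10^7 Pa = 106.3 atm
sandstone: 2150 kg/m³ × 10 m/s² × 6307 m = 1.356×10^8 Pa = 1338 atm
gabbro: 3020 kg/m³ × 10 m/s² × 4949 m = 1.495×10^8 Pa = 1475 atm
Total = 138.1 + 101.5 + 106.3 + 1338 + 1475 = 3159.3 atm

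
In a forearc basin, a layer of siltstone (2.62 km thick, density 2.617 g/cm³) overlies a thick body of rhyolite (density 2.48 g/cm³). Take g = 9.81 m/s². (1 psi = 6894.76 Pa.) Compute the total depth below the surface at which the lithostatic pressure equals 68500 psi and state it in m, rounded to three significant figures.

19300 m

Pressure at base of upper layers: 2617×9.81×2620 = 6.726×10^7 Pa = 9756 psi
Remaining pressure to be supplied by rhyolite: 4.723×10^8 − 6.726×10^7 = 4.050×10^8 Pa
Additional depth in rhyolite = 4.050×10^8 Pa / (2480 kg/m³ × 9.81 m/s²) = 16648 m
Total depth = 2620 m + 16648 m = 19268 m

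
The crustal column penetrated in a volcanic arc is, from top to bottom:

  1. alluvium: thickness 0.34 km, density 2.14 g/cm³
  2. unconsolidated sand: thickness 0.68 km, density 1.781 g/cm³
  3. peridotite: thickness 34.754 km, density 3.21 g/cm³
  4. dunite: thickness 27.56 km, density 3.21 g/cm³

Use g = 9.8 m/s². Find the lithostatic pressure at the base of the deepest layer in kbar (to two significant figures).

alluvium: 2140 kg/m³ × 9.8 m/s² × 340 m = 7.130×10^6 Pa = 0.07130 kbar
unconsolidated sand: 1781 kg/m³ × 9.8 m/s² × 680 m = 1.187×10^7 Pa = 0.1187 kbar
peridotite: 3210 kg/m³ × 9.8 m/s² × 34754 m = 1.093×10^9 Pa = 10.93 kbar
dunite: 3210 kg/m³ × 9.8 m/s² × 27560 m = 8.670×10^8 Pa = 8.670 kbar
Total = 0.07130 + 0.1187 + 10.93 + 8.670 = 19.793 kbar

20 kbar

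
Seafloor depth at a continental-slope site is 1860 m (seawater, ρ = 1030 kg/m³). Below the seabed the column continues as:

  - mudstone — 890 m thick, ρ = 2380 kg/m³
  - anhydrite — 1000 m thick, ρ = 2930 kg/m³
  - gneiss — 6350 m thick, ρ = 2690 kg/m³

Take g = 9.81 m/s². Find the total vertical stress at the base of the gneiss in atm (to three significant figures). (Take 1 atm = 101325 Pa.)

seawater: 1030 kg/m³ × 9.81 m/s² × 1860 m = 1.879×10^7 Pa = 185.5 atm
mudstone: 2380 kg/m³ × 9.81 m/s² × 890 m = 2.078×10^7 Pa = 205.1 atm
anhydrite: 2930 kg/m³ × 9.81 m/s² × 1000 m = 2.874×10^7 Pa = 283.7 atm
gneiss: 2690 kg/m³ × 9.81 m/s² × 6350 m = 1.676×10^8 Pa = 1654 atm
Total = 185.5 + 205.1 + 283.7 + 1654 = 2328.0 atm

2330 atm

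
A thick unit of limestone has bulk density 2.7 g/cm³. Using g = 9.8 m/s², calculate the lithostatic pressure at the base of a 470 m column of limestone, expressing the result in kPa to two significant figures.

limestone: 2700 kg/m³ × 9.8 m/s² × 470 m = 1.244×10^7 Pa = 12436 kPa

12000 kPa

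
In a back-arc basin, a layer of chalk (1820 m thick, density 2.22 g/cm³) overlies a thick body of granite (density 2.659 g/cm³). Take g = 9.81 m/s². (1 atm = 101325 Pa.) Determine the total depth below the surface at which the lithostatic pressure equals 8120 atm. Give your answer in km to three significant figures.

31.8 km

Pressure at base of upper layers: 2220×9.81×1820 = 3.964×10^7 Pa = 391.2 atm
Remaining pressure to be supplied by granite: 8.228×10^8 − 3.964×10^7 = 7.831×10^8 Pa
Additional depth in granite = 7.831×10^8 Pa / (2659 kg/m³ × 9.81 m/s²) = 30022 m
Total depth = 1820 m + 30022 m = 31842 m
= 31.842 km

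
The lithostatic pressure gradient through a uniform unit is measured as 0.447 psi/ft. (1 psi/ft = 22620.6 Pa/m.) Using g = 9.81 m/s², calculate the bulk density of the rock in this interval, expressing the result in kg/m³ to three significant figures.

1030 kg/m³

ρ = (dP/dz)/g = 0.447 psi/ft / 9.81 m/s² = 10111 Pa/m / 9.81 m/s² = 1030.7 kg/m³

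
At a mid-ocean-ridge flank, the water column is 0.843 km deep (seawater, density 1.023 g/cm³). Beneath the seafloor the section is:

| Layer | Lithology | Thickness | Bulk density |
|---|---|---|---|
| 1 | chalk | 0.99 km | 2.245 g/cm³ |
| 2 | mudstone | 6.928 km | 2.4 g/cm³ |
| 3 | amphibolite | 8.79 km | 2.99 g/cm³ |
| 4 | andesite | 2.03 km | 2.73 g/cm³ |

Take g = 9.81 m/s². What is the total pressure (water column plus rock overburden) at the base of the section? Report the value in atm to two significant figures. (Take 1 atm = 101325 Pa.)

5000 atm

seawater: 1023 kg/m³ × 9.81 m/s² × 843 m = 8.460×10^6 Pa = 83.49 atm
chalk: 2245 kg/m³ × 9.81 m/s² × 990 m = 2.180×10^7 Pa = 215.2 atm
mudstone: 2400 kg/m³ × 9.81 m/s² × 6928 m = 1.631×10^8 Pa = 1610 atm
amphibolite: 2990 kg/m³ × 9.81 m/s² × 8790 m = 2.578×10^8 Pa = 2545 atm
andesite: 2730 kg/m³ × 9.81 m/s² × 2030 m = 5.437×10^7 Pa = 536.6 atm
Total = 83.49 + 215.2 + 1610 + 2545 + 536.6 = 4989.6 atm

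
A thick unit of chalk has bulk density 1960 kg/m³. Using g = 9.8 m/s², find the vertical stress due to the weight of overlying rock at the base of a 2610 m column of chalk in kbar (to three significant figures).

chalk: 1960 kg/m³ × 9.8 m/s² × 2610 m = 5.013×10^7 Pa = 0.5013 kbar

0.501 kbar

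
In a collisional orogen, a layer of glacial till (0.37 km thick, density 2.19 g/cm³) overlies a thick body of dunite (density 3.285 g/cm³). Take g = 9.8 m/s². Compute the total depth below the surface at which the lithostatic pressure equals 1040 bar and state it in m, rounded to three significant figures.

Pressure at base of upper layers: 2190×9.8×370 = 7.941×10^6 Pa = 79.41 bar
Remaining pressure to be supplied by dunite: 1.040×10^8 − 7.941×10^6 = 9.606×10^7 Pa
Additional depth in dunite = 9.606×10^7 Pa / (3285 kg/m³ × 9.8 m/s²) = 2983.8 m
Total depth = 370 m + 2983.8 m = 3353.8 m

3350 m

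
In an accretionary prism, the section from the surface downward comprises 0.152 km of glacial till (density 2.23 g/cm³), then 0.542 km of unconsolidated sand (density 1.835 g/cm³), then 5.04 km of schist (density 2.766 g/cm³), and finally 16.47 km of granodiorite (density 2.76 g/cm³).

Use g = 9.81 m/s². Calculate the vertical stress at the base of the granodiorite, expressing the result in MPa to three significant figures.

596 MPa

glacial till: 2230 kg/m³ × 9.81 m/s² × 152 m = 3.325×10^6 Pa = 3.325 MPa
unconsolidated sand: 1835 kg/m³ × 9.81 m/s² × 542 m = 9.757×10^6 Pa = 9.757 MPa
schist: 2766 kg/m³ × 9.81 m/s² × 5040 m = 1.368×10^8 Pa = 136.8 MPa
granodiorite: 2760 kg/m³ × 9.81 m/s² × 16470 m = 4.459×10^8 Pa = 445.9 MPa
Total = 3.325 + 9.757 + 136.8 + 445.9 = 595.77 MPa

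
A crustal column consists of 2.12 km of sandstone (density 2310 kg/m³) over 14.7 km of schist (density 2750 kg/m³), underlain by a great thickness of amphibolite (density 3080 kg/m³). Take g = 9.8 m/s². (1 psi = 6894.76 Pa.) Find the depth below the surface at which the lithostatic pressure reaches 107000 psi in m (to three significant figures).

Pressure at base of upper layers: 2310×9.8×2120 + 2750×9.8×14700 = 4.442×10^8 Pa = 64420 psi
Remaining pressure to be supplied by amphibolite: 7.377×10^8 − 4.442×10^8 = 2.936×10^8 Pa
Additional depth in amphibolite = 2.936×10^8 Pa / (3080 kg/m³ × 9.8 m/s²) = 9726.4 m
Total depth = 16820 m + 9726.4 m = 26546 m

26500 m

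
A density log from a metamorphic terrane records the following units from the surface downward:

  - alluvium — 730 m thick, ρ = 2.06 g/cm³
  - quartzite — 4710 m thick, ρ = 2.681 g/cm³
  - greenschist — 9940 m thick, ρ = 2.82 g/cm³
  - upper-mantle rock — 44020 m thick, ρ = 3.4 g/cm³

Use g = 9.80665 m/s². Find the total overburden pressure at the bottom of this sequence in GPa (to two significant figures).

alluvium: 2060 kg/m³ × 9.80665 m/s² × 730 m = 1.475×10^7 Pa = 0.01475 GPa
quartzite: 2681 kg/m³ × 9.80665 m/s² × 4710 m = 1.238×10^8 Pa = 0.1238 GPa
greenschist: 2820 kg/m³ × 9.80665 m/s² × 9940 m = 2.749×10^8 Pa = 0.2749 GPa
upper-mantle rock: 3400 kg/m³ × 9.80665 m/s² × 44020 m = 1.468×10^9 Pa = 1.468 GPa
Total = 0.01475 + 0.1238 + 0.2749 + 1.468 = 1.8812 GPa

1.9 GPa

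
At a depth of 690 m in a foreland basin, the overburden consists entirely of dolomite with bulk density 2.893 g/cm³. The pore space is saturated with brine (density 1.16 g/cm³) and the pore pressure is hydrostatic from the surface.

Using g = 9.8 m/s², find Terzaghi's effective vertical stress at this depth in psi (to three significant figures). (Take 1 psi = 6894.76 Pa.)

Overburden (lithostatic) stress σ_v:
dolomite: 2893 kg/m³ × 9.8 m/s² × 690 m = 1.956×10^7 Pa = 19.56 MPa
Pore pressure P_p = 1160 kg/m³ × 9.8 m/s² × 690 m = 7.844×10^6 Pa = 7.844 MPa
Effective stress σ' = σ_v − P_p = 19.56 − 7.844 = 11.719 MPa = 1699.6 psi

1700 psi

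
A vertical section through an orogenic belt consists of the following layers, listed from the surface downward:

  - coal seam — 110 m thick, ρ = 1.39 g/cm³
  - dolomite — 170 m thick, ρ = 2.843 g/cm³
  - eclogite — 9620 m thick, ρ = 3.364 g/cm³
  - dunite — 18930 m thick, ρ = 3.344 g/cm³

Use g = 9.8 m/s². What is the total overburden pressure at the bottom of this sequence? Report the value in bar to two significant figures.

coal seam: 1390 kg/m³ × 9.8 m/s² × 110 m = 1.498×10^6 Pa = 14.98 bar
dolomite: 2843 kg/m³ × 9.8 m/s² × 170 m = 4.736×10^6 Pa = 47.36 bar
eclogite: 3364 kg/m³ × 9.8 m/s² × 9620 m = 3.171×10^8 Pa = 3171 bar
dunite: 3344 kg/m³ × 9.8 m/s² × 18930 m = 6.204×10^8 Pa = 6204 bar
Total = 14.98 + 47.36 + 3171 + 6204 = 9437.4 bar

9400 bar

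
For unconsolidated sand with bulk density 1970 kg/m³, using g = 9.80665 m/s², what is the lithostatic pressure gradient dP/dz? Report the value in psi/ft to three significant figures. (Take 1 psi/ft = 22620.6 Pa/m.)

dP/dz = ρg = 1970 kg/m³ × 9.80665 m/s² = 19319 Pa/m
= 19319 Pa/m × (1 psi/ft / 22621 Pa/m) = 0.85405 psi/ft

0.854 psi/ft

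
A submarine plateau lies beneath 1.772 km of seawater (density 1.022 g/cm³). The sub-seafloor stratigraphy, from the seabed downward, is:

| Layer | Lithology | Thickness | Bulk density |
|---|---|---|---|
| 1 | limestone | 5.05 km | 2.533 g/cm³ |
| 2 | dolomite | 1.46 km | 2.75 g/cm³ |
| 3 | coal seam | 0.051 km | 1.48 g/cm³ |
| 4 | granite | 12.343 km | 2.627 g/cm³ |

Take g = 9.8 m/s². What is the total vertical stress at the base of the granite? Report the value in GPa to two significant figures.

0.50 GPa

seawater: 1022 kg/m³ × 9.8 m/s² × 1772 m = 1.775×10^7 Pa = 0.01775 GPa
limestone: 2533 kg/m³ × 9.8 m/s² × 5050 m = 1.254×10^8 Pa = 0.1254 GPa
dolomite: 2750 kg/m³ × 9.8 m/s² × 1460 m = 3.935×10^7 Pa = 0.03935 GPa
coal seam: 1480 kg/m³ × 9.8 m/s² × 51 m = 7.397×10^5 Pa = 7.397×10^-4 GPa
granite: 2627 kg/m³ × 9.8 m/s² × 12343 m = 3.178×10^8 Pa = 0.3178 GPa
Total = 0.01775 + 0.1254 + 0.03935 + 7.397×10^-4 + 0.3178 = 0.50096 GPa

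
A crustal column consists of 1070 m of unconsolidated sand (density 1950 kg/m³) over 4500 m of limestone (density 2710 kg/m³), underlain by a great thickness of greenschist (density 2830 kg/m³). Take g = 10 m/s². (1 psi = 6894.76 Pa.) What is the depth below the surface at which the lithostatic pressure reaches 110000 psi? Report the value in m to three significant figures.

27300 m

Pressure at base of upper layers: 1950×10×1070 + 2710×10×4500 = 1.428×10^8 Pa = 20714 psi
Remaining pressure to be supplied by greenschist: 7.584×10^8 − 1.428×10^8 = 6.156×10^8 Pa
Additional depth in greenschist = 6.156×10^8 Pa / (2830 kg/m³ × 10 m/s²) = 21753 m
Total depth = 5570 m + 21753 m = 27323 m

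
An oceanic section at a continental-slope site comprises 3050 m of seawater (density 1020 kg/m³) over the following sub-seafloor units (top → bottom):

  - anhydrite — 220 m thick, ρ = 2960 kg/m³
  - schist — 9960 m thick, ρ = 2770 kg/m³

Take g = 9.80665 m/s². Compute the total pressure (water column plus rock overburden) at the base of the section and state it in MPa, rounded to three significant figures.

307 MPa

seawater: 1020 kg/m³ × 9.80665 m/s² × 3050 m = 3.051×10^7 Pa = 30.51 MPa
anhydrite: 2960 kg/m³ × 9.80665 m/s² × 220 m = 6.386×10^6 Pa = 6.386 MPa
schist: 2770 kg/m³ × 9.80665 m/s² × 9960 m = 2.706×10^8 Pa = 270.6 MPa
Total = 30.51 + 6.386 + 270.6 = 307.45 MPa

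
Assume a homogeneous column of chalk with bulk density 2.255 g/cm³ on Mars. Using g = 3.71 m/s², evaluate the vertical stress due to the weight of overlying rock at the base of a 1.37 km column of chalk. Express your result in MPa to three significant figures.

chalk: 2255 kg/m³ × 3.71 m/s² × 1370 m = 1.146×10^7 Pa = 11.46 MPa

11.5 MPa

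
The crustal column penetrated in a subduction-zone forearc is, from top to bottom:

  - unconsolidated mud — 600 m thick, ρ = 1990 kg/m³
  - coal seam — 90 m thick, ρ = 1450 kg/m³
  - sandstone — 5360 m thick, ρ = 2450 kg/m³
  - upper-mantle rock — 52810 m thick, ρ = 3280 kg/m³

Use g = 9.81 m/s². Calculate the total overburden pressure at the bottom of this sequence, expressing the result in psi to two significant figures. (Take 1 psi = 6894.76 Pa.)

270000 psi

unconsolidated mud: 1990 kg/m³ × 9.81 m/s² × 600 m = 1.171×10^7 Pa = 1699 psi
coal seam: 1450 kg/m³ × 9.81 m/s² × 90 m = 1.280×10^6 Pa = 185.7 psi
sandstone: 2450 kg/m³ × 9.81 m/s² × 5360 m = 1.288×10^8 Pa = 18684 psi
upper-mantle rock: 3280 kg/m³ × 9.81 m/s² × 52810 m = 1.699×10^9 Pa = 2.465×10^5 psi
Total = 1699 + 185.7 + 18684 + 2.465×10^5 = 2.6703×10^5 psi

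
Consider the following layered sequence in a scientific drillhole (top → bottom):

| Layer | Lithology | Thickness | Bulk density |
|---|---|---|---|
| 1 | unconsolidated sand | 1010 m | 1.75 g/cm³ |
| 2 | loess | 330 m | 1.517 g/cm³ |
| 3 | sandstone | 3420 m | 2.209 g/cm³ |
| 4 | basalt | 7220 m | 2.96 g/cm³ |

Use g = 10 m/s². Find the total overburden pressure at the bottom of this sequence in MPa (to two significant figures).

310 MPa

unconsolidated sand: 1750 kg/m³ × 10 m/s² × 1010 m = 1.768×10^7 Pa = 17.68 MPa
loess: 1517 kg/m³ × 10 m/s² × 330 m = 5.006×10^6 Pa = 5.006 MPa
sandstone: 2209 kg/m³ × 10 m/s² × 3420 m = 7.555×10^7 Pa = 75.55 MPa
basalt: 2960 kg/m³ × 10 m/s² × 7220 m = 2.137×10^8 Pa = 213.7 MPa
Total = 17.68 + 5.006 + 75.55 + 213.7 = 311.94 MPa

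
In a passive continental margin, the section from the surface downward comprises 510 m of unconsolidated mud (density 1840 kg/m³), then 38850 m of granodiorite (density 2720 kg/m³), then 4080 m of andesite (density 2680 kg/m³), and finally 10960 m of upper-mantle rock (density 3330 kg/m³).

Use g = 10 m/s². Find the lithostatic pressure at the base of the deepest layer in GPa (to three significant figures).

unconsolidated mud: 1840 kg/m³ × 10 m/s² × 510 m = 9.384×10^6 Pa = 9.384×10^-3 GPa
granodiorite: 2720 kg/m³ × 10 m/s² × 38850 m = 1.057×10^9 Pa = 1.057 GPa
andesite: 2680 kg/m³ × 10 m/s² × 4080 m = 1.093×10^8 Pa = 0.1093 GPa
upper-mantle rock: 3330 kg/m³ × 10 m/s² × 10960 m = 3.650×10^8 Pa = 0.3650 GPa
Total = 9.384×10^-3 + 1.057 + 0.1093 + 0.3650 = 1.5404 GPa

1.54 GPa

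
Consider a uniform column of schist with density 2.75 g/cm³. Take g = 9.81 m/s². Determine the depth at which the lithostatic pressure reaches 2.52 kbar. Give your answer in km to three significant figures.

h = P/(ρg) = 2.52 kbar / (2750 kg/m³ × 9.81 m/s²) = 2.520×10^8 Pa / 26978 Pa/m = 9341.1 m
= 9.3411 km

9.34 km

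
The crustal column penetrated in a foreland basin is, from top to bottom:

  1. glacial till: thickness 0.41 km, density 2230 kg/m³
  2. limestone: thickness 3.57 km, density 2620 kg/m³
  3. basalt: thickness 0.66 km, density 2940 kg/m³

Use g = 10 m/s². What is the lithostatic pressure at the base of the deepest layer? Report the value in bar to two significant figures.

1200 bar

glacial till: 2230 kg/m³ × 10 m/s² × 410 m = 9.143×10^6 Pa = 91.43 bar
limestone: 2620 kg/m³ × 10 m/s² × 3570 m = 9.353×10^7 Pa = 935.3 bar
basalt: 2940 kg/m³ × 10 m/s² × 660 m = 1.940×10^7 Pa = 194.0 bar
Total = 91.43 + 935.3 + 194.0 = 1220.8 bar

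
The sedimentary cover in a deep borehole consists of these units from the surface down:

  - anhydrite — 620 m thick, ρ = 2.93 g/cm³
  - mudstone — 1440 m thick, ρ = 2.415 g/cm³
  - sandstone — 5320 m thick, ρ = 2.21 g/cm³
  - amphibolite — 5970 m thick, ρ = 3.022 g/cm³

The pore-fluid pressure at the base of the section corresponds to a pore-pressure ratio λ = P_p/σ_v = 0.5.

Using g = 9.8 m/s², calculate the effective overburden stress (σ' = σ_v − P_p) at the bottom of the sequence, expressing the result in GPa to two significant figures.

0.17 GPa

Overburden (lithostatic) stress σ_v:
anhydrite: 2930 kg/m³ × 9.8 m/s² × 620 m = 1.780×10^7 Pa = 17.80 MPa
mudstone: 2415 kg/m³ × 9.8 m/s² × 1440 m = 3.408×10^7 Pa = 34.08 MPa
sandstone: 2210 kg/m³ × 9.8 m/s² × 5320 m = 1.152×10^8 Pa = 115.2 MPa
amphibolite: 3022 kg/m³ × 9.8 m/s² × 5970 m = 1.768×10^8 Pa = 176.8 MPa
Total = 17.80 + 34.08 + 115.2 + 176.8 = 343.91 MPa
Pore pressure P_p = λ·σ_v = 0.5 × 343.9 MPa = 172.0 MPa
Effective stress σ' = σ_v − P_p = 343.9 − 172.0 = 171.95 MPa = 0.17195 GPa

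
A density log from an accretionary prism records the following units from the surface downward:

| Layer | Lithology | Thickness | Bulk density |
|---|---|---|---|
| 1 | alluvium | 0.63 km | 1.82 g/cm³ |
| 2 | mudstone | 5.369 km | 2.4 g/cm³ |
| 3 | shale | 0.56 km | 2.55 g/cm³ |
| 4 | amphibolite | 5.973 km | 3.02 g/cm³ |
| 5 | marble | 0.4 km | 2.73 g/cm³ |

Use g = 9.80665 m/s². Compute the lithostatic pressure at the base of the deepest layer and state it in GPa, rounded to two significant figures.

0.34 GPa

alluvium: 1820 kg/m³ × 9.80665 m/s² × 630 m = 1.124×10^7 Pa = 0.01124 GPa
mudstone: 2400 kg/m³ × 9.80665 m/s² × 5369 m = 1.264×10^8 Pa = 0.1264 GPa
shale: 2550 kg/m³ × 9.80665 m/s² × 560 m = 1.400×10^7 Pa = 0.01400 GPa
amphibolite: 3020 kg/m³ × 9.80665 m/s² × 5973 m = 1.769×10^8 Pa = 0.1769 GPa
marble: 2730 kg/m³ × 9.80665 m/s² × 400 m = 1.071×10^7 Pa = 0.01071 GPa
Total = 0.01124 + 0.1264 + 0.01400 + 0.1769 + 0.01071 = 0.33922 GPa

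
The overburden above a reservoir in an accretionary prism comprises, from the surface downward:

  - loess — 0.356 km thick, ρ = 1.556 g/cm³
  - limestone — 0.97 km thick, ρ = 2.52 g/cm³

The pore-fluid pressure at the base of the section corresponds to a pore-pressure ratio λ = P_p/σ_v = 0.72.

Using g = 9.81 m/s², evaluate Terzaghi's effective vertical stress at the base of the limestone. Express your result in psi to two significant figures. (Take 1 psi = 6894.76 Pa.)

1200 psi

Overburden (lithostatic) stress σ_v:
loess: 1556 kg/m³ × 9.81 m/s² × 356 m = 5.434×10^6 Pa = 5.434 MPa
limestone: 2520 kg/m³ × 9.81 m/s² × 970 m = 2.398×10^7 Pa = 23.98 MPa
Total = 5.434 + 23.98 = 29.414 MPa
Pore pressure P_p = λ·σ_v = 0.72 × 29.41 MPa = 21.18 MPa
Effective stress σ' = σ_v − P_p = 29.41 − 21.18 = 8.2358 MPa = 1194.5 psi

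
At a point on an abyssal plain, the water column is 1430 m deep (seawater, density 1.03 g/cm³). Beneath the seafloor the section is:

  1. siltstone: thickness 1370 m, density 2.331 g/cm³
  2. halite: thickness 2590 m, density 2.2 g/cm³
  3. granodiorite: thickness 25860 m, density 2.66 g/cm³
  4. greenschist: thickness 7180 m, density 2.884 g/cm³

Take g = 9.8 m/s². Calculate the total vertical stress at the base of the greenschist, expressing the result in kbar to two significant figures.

seawater: 1030 kg/m³ × 9.8 m/s² × 1430 m = 1.443×10^7 Pa = 0.1443 kbar
siltstone: 2331 kg/m³ × 9.8 m/s² × 1370 m = 3.130×10^7 Pa = 0.3130 kbar
halite: 2200 kg/m³ × 9.8 m/s² × 2590 m = 5.584×10^7 Pa = 0.5584 kbar
granodiorite: 2660 kg/m³ × 9.8 m/s² × 25860 m = 6.741×10^8 Pa = 6.741 kbar
greenschist: 2884 kg/m³ × 9.8 m/s² × 7180 m = 2.029×10^8 Pa = 2.029 kbar
Total = 0.1443 + 0.3130 + 0.5584 + 6.741 + 2.029 = 9.7862 kbar

9.8 kbar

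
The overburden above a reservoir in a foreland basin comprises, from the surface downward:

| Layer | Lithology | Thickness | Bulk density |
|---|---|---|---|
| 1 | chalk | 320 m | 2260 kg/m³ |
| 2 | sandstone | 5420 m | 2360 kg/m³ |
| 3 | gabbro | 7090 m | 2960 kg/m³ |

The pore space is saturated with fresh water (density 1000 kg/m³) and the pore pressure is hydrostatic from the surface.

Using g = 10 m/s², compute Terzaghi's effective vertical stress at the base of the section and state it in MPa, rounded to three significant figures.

217 MPa

Overburden (lithostatic) stress σ_v:
chalk: 2260 kg/m³ × 10 m/s² × 320 m = 7.232×10^6 Pa = 7.232 MPa
sandstone: 2360 kg/m³ × 10 m/s² × 5420 m = 1.279×10^8 Pa = 127.9 MPa
gabbro: 2960 kg/m³ × 10 m/s² × 7090 m = 2.099×10^8 Pa = 209.9 MPa
Total = 7.232 + 127.9 + 209.9 = 345.01 MPa
Pore pressure P_p = 1000 kg/m³ × 10 m/s² × 12830 m = 1.283×10^8 Pa = 128.3 MPa
Effective stress σ' = σ_v − P_p = 345.0 − 128.3 = 216.71 MPa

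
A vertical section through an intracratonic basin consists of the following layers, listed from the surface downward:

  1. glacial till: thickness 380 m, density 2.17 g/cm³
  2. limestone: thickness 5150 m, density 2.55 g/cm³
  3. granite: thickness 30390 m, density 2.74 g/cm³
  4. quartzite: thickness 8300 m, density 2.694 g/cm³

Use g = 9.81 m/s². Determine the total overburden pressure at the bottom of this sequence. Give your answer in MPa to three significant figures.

glacial till: 2170 kg/m³ × 9.81 m/s² × 380 m = 8.089×10^6 Pa = 8.089 MPa
limestone: 2550 kg/m³ × 9.81 m/s² × 5150 m = 1.288×10^8 Pa = 128.8 MPa
granite: 2740 kg/m³ × 9.81 m/s² × 30390 m = 8.169×10^8 Pa = 816.9 MPa
quartzite: 2694 kg/m³ × 9.81 m/s² × 8300 m = 2.194×10^8 Pa = 219.4 MPa
Total = 8.089 + 128.8 + 816.9 + 219.4 = 1173.1 MPa

1170 MPa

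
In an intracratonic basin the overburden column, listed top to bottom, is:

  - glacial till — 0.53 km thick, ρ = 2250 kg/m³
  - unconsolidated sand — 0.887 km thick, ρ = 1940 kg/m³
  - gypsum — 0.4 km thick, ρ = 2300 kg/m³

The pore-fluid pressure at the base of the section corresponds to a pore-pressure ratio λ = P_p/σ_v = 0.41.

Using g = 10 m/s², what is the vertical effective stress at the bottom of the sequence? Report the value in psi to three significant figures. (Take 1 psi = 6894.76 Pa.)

Overburden (lithostatic) stress σ_v:
glacial till: 2250 kg/m³ × 10 m/s² × 530 m = 1.192×10^7 Pa = 11.93 MPa
unconsolidated sand: 1940 kg/m³ × 10 m/s² × 887 m = 1.721×10^7 Pa = 17.21 MPa
gypsum: 2300 kg/m³ × 10 m/s² × 400 m = 9.200×10^6 Pa = 9.200 MPa
Total = 11.93 + 17.21 + 9.200 = 38.333 MPa
Pore pressure P_p = λ·σ_v = 0.41 × 38.33 MPa = 15.72 MPa
Effective stress σ' = σ_v − P_p = 38.33 − 15.72 = 22.616 MPa = 3280.2 psi

3280 psi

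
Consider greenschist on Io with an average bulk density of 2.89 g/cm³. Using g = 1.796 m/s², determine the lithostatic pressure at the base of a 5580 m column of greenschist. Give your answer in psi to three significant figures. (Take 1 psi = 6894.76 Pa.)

4200 psi

greenschist: 2890 kg/m³ × 1.796 m/s² × 5580 m = 2.896×10^7 Pa = 4201 psi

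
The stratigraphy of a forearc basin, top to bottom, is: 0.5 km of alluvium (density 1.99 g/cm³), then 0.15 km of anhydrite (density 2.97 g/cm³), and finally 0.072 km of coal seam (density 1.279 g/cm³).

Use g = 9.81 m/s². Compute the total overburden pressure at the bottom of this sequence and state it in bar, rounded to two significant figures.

150 bar

alluvium: 1990 kg/m³ × 9.81 m/s² × 500 m = 9.761×10^6 Pa = 97.61 bar
anhydrite: 2970 kg/m³ × 9.81 m/s² × 150 m = 4.370×10^6 Pa = 43.70 bar
coal seam: 1279 kg/m³ × 9.81 m/s² × 72 m = 9.034×10^5 Pa = 9.034 bar
Total = 97.61 + 43.70 + 9.034 = 150.35 bar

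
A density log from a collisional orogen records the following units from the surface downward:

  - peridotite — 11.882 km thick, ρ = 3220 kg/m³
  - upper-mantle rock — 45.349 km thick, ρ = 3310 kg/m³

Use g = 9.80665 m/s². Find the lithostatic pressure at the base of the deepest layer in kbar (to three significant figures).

18.5 kbar

peridotite: 3220 kg/m³ × 9.80665 m/s² × 11882 m = 3.752×10^8 Pa = 3.752 kbar
upper-mantle rock: 3310 kg/m³ × 9.80665 m/s² × 45349 m = 1.472×10^9 Pa = 14.72 kbar
Total = 3.752 + 14.72 = 18.472 kbar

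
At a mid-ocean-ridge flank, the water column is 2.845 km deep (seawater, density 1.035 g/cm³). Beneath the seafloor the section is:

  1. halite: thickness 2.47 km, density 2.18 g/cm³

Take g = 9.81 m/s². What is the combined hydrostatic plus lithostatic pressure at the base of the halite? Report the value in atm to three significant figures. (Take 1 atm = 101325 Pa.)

806 atm

seawater: 1035 kg/m³ × 9.81 m/s² × 2845 m = 2.889×10^7 Pa = 285.1 atm
halite: 2180 kg/m³ × 9.81 m/s² × 2470 m = 5.282×10^7 Pa = 521.3 atm
Total = 285.1 + 521.3 = 806.41 atm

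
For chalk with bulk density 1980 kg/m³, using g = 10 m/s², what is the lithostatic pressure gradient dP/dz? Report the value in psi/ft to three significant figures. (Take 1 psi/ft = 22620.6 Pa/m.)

0.875 psi/ft

dP/dz = ρg = 1980 kg/m³ × 10 m/s² = 19800 Pa/m
= 19800 Pa/m × (1 psi/ft / 22621 Pa/m) = 0.87531 psi/ft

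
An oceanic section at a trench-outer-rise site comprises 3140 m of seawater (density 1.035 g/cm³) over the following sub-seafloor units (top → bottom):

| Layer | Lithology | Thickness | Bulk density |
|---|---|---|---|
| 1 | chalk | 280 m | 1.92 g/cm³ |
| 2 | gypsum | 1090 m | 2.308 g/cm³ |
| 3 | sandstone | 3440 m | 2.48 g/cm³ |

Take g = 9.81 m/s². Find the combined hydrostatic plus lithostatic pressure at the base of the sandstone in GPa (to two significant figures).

0.15 GPa

seawater: 1035 kg/m³ × 9.81 m/s² × 3140 m = 3.188×10^7 Pa = 0.03188 GPa
chalk: 1920 kg/m³ × 9.81 m/s² × 280 m = 5.274×10^6 Pa = 5.274×10^-3 GPa
gypsum: 2308 kg/m³ × 9.81 m/s² × 1090 m = 2.468×10^7 Pa = 0.02468 GPa
sandstone: 2480 kg/m³ × 9.81 m/s² × 3440 m = 8.369×10^7 Pa = 0.08369 GPa
Total = 0.03188 + 5.274×10^-3 + 0.02468 + 0.08369 = 0.14553 GPa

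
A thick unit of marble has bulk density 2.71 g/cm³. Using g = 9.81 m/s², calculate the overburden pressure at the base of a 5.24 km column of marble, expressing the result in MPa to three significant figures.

marble: 2710 kg/m³ × 9.81 m/s² × 5240 m = 1.393×10^8 Pa = 139.3 MPa

139 MPa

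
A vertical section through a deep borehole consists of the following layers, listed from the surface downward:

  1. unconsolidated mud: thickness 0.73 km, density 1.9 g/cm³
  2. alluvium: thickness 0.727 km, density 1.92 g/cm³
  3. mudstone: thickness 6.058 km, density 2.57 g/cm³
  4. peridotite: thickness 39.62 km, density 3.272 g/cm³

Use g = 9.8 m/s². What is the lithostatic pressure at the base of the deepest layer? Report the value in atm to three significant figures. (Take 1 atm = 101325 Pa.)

unconsolidated mud: 1900 kg/m³ × 9.8 m/s² × 730 m = 1.359×10^7 Pa = 134.1 atm
alluvium: 1920 kg/m³ × 9.8 m/s² × 727 m = 1.368×10^7 Pa = 135.0 atm
mudstone: 2570 kg/m³ × 9.8 m/s² × 6058 m = 1.526×10^8 Pa = 1506 atm
peridotite: 3272 kg/m³ × 9.8 m/s² × 39620 m = 1.270×10^9 Pa = 12538 atm
Total = 134.1 + 135.0 + 1506 + 12538 = 14313 atm

14300 atm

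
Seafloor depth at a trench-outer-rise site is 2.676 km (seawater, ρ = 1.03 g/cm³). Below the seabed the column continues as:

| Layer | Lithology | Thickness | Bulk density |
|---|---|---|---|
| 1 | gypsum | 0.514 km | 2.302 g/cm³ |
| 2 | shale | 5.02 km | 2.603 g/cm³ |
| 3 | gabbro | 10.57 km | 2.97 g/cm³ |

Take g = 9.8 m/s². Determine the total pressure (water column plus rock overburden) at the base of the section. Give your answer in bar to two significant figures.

4700 bar

seawater: 1030 kg/m³ × 9.8 m/s² × 2676 m = 2.701×10^7 Pa = 270.1 bar
gypsum: 2302 kg/m³ × 9.8 m/s² × 514 m = 1.160×10^7 Pa = 116.0 bar
shale: 2603 kg/m³ × 9.8 m/s² × 5020 m = 1.281×10^8 Pa = 1281 bar
gabbro: 2970 kg/m³ × 9.8 m/s² × 10570 m = 3.077×10^8 Pa = 3077 bar
Total = 270.1 + 116.0 + 1281 + 3077 = 4743.1 bar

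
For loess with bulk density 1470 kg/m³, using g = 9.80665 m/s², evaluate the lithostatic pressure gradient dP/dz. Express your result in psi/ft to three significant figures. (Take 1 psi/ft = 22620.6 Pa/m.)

0.637 psi/ft

dP/dz = ρg = 1470 kg/m³ × 9.80665 m/s² = 14416 Pa/m
= 14416 Pa/m × (1 psi/ft / 22621 Pa/m) = 0.63729 psi/ft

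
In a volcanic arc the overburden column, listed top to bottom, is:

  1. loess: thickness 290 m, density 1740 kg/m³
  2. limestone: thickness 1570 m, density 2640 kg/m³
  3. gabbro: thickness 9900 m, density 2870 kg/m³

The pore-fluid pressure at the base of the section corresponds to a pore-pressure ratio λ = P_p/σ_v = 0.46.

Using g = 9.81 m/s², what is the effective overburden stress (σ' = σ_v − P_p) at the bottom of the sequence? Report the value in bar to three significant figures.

1750 bar

Overburden (lithostatic) stress σ_v:
loess: 1740 kg/m³ × 9.81 m/s² × 290 m = 4.950×10^6 Pa = 4.950 MPa
limestone: 2640 kg/m³ × 9.81 m/s² × 1570 m = 4.066×10^7 Pa = 40.66 MPa
gabbro: 2870 kg/m³ × 9.81 m/s² × 9900 m = 2.787×10^8 Pa = 278.7 MPa
Total = 4.950 + 40.66 + 278.7 = 324.34 MPa
Pore pressure P_p = λ·σ_v = 0.46 × 324.3 MPa = 149.2 MPa
Effective stress σ' = σ_v − P_p = 324.3 − 149.2 = 175.14 MPa = 1751.4 bar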